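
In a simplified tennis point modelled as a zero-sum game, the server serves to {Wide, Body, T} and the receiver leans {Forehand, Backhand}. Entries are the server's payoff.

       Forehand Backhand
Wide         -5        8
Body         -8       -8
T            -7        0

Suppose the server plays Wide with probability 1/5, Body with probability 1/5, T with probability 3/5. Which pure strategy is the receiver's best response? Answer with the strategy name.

Forehand

If the receiver plays Forehand, the server's expected payoff is (1/5)·(-5) + (1/5)·(-8) + (3/5)·(-7) = -34/5.
If the receiver plays Backhand, the server's expected payoff is (1/5)·8 + (1/5)·(-8) + (3/5)·0 = 0.
The receiver minimizes the server's payoff; the smallest is -34/5, so the best response is Forehand.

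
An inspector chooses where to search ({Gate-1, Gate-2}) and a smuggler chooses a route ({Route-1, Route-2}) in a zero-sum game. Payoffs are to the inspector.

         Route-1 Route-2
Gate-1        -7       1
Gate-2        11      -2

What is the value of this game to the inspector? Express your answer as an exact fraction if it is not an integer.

Row minima: Gate-1 → -7, Gate-2 → -2; maximin = -2.
Column maxima: Route-1 → 11, Route-2 → 1; minimax = 1.
-2 ≠ 1, so there is no saddle point; optimal play is mixed.
Let the inspector play Gate-1 with probability p. Expected payoff against Route-1: (-7)p + 11(1−p) = −18p + 11; against Route-2: 1p + (-2)(1−p) = 3p − 2.
Setting these equal: −18p + 11 = 3p − 2 ⇒ −21p = -13 ⇒ p = 13/21, and the value is (-18)·(13/21) + 11 = -1/7.
For the smuggler: with q = P(Route-1), equating Gate-1's and Gate-2's payoffs gives −8q + 1 = 13q − 2 ⇒ q = 1/7.

-1/7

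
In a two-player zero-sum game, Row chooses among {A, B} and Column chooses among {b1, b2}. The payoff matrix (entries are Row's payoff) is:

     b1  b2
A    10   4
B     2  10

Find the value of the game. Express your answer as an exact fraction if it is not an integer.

Row minima: A → 4, B → 2; maximin = 4.
Column maxima: b1 → 10, b2 → 10; minimax = 10.
4 ≠ 10, so there is no saddle point; optimal play is mixed.
Let Row play A with probability p. Expected payoff against b1: 10p + 2(1−p) = 8p + 2; against b2: 4p + 10(1−p) = −6p + 10.
Setting these equal: 8p + 2 = −6p + 10 ⇒ 14p = 8 ⇒ p = 4/7, and the value is (8)·(4/7) + 2 = 46/7.
For Column: with q = P(b1), equating A's and B's payoffs gives 6q + 4 = −8q + 10 ⇒ q = 3/7.

46/7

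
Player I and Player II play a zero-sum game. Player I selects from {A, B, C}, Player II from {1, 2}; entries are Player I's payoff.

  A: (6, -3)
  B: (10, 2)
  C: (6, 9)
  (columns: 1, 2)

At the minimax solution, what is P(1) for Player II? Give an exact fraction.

Row minima: A → -3, B → 2, C → 6; maximin = 6.
Column maxima: 1 → 10, 2 → 9; minimax = 9.
6 ≠ 9, so there is no saddle point; optimal play is mixed.
A is strictly dominated by B, so Player I never plays it.
On the remaining 2×2 (B, C vs 1, 2):
Let Player I play B with probability p. Expected payoff against 1: 10p + 6(1−p) = 4p + 6; against 2: 2p + 9(1−p) = −7p + 9.
Setting these equal: 4p + 6 = −7p + 9 ⇒ 11p = 3 ⇒ p = 3/11, and the value is (4)·(3/11) + 6 = 78/11.
For Player II: with q = P(1), equating B's and C's payoffs gives 8q + 2 = −3q + 9 ⇒ q = 7/11.

7/11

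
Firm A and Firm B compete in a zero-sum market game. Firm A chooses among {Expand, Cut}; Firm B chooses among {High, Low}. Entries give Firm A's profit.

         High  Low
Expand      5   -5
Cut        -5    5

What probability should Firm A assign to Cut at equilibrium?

Row minima: Expand → -5, Cut → -5; maximin = -5.
Column maxima: High → 5, Low → 5; minimax = 5.
-5 ≠ 5, so there is no saddle point; optimal play is mixed.
Let Firm A play Expand with probability p. Expected payoff against High: 5p + (-5)(1−p) = 10p − 5; against Low: (-5)p + 5(1−p) = −10p + 5.
Setting these equal: 10p − 5 = −10p + 5 ⇒ 20p = 10 ⇒ p = 1/2, and the value is (10)·(1/2) − 5 = 0.
For Firm B: with q = P(High), equating Expand's and Cut's payoffs gives 10q − 5 = −10q + 5 ⇒ q = 1/2.

1/2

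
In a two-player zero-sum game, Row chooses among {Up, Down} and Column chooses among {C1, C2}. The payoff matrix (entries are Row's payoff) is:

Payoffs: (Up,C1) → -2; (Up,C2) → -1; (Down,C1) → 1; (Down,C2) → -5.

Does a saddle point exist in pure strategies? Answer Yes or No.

Row minima: Up → -2, Down → -5; maximin = -2.
Column maxima: C1 → 1, C2 → -1; minimax = -1.
-2 ≠ -1, so no pure-strategy equilibrium exists.

No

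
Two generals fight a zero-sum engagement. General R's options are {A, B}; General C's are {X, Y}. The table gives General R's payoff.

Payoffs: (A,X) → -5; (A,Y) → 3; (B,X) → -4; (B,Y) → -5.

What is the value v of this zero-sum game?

-37/9

Row minima: A → -5, B → -5; maximin = -5.
Column maxima: X → -4, Y → 3; minimax = -4.
-5 ≠ -4, so there is no saddle point; optimal play is mixed.
Let General R play A with probability p. Expected payoff against X: (-5)p + (-4)(1−p) = −p − 4; against Y: 3p + (-5)(1−p) = 8p − 5.
Setting these equal: −p − 4 = 8p − 5 ⇒ −9p = -1 ⇒ p = 1/9, and the value is (-1)·(1/9) − 4 = -37/9.
For General C: with q = P(X), equating A's and B's payoffs gives −8q + 3 = q − 5 ⇒ q = 8/9.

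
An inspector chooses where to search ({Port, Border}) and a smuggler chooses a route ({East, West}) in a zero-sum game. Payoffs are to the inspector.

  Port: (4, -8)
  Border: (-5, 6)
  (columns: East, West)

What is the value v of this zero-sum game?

Row minima: Port → -8, Border → -5; maximin = -5.
Column maxima: East → 4, West → 6; minimax = 4.
-5 ≠ 4, so there is no saddle point; optimal play is mixed.
Let the inspector play Port with probability p. Expected payoff against East: 4p + (-5)(1−p) = 9p − 5; against West: (-8)p + 6(1−p) = −14p + 6.
Setting these equal: 9p − 5 = −14p + 6 ⇒ 23p = 11 ⇒ p = 11/23, and the value is (9)·(11/23) − 5 = -16/23.
For the smuggler: with q = P(East), equating Port's and Border's payoffs gives 12q − 8 = −11q + 6 ⇒ q = 14/23.

-16/23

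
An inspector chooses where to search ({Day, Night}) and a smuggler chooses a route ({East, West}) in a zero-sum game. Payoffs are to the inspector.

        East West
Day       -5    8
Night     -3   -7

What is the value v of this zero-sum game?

Row minima: Day → -5, Night → -7; maximin = -5.
Column maxima: East → -3, West → 8; minimax = -3.
-5 ≠ -3, so there is no saddle point; optimal play is mixed.
Let the inspector play Day with probability p. Expected payoff against East: (-5)p + (-3)(1−p) = −2p − 3; against West: 8p + (-7)(1−p) = 15p − 7.
Setting these equal: −2p − 3 = 15p − 7 ⇒ −17p = -4 ⇒ p = 4/17, and the value is (-2)·(4/17) − 3 = -59/17.
For the smuggler: with q = P(East), equating Day's and Night's payoffs gives −13q + 8 = 4q − 7 ⇒ q = 15/17.

-59/17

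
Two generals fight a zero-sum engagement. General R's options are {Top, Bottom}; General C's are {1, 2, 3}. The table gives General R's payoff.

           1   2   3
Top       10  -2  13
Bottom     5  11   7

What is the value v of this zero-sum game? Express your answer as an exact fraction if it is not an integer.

20/3

Row minima: Top → -2, Bottom → 5; maximin = 5.
Column maxima: 1 → 10, 2 → 11, 3 → 13; minimax = 10.
5 ≠ 10, so there is no saddle point; optimal play is mixed.
3 is strictly dominated by 1 (it gives General R strictly more in every row), so General C never plays it.
On the remaining 2×2 (Top, Bottom vs 1, 2):
Let General R play Top with probability p. Expected payoff against 1: 10p + 5(1−p) = 5p + 5; against 2: (-2)p + 11(1−p) = −13p + 11.
Setting these equal: 5p + 5 = −13p + 11 ⇒ 18p = 6 ⇒ p = 1/3, and the value is (5)·(1/3) + 5 = 20/3.
For General C: with q = P(1), equating Top's and Bottom's payoffs gives 12q − 2 = −6q + 11 ⇒ q = 13/18.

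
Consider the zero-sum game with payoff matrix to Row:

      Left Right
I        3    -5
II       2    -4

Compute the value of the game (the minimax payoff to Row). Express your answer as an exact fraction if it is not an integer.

-4

Row minima: I → -5, II → -4; maximin = -4.
Column maxima: Left → 3, Right → -4; minimax = -4.
Since maximin = minimax = -4, there is a saddle point and the value is -4.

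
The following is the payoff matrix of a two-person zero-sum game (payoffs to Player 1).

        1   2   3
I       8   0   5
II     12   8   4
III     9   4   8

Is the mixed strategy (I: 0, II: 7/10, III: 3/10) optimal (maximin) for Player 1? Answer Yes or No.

Against 1 this mix gives (7/10)·12 + (3/10)·9 = 111/10.
Against 2 this mix gives (7/10)·8 + (3/10)·4 = 34/5.
Against 3 this mix gives (7/10)·4 + (3/10)·8 = 26/5.
Player 2 will play 3, holding Player 1 to 26/5. Shifting weight toward the row that does better against 3 would raise this floor (the equalizing mix achieves 6 against both 3 and 2), so the proposed strategy is not optimal.

No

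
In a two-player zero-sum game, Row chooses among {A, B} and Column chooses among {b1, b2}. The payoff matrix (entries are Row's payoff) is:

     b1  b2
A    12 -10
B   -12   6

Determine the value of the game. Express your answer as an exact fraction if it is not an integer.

Row minima: A → -10, B → -12; maximin = -10.
Column maxima: b1 → 12, b2 → 6; minimax = 6.
-10 ≠ 6, so there is no saddle point; optimal play is mixed.
Let Row play A with probability p. Expected payoff against b1: 12p + (-12)(1−p) = 24p − 12; against b2: (-10)p + 6(1−p) = −16p + 6.
Setting these equal: 24p − 12 = −16p + 6 ⇒ 40p = 18 ⇒ p = 9/20, and the value is (24)·(9/20) − 12 = -6/5.
For Column: with q = P(b1), equating A's and B's payoffs gives 22q − 10 = −18q + 6 ⇒ q = 2/5.

-6/5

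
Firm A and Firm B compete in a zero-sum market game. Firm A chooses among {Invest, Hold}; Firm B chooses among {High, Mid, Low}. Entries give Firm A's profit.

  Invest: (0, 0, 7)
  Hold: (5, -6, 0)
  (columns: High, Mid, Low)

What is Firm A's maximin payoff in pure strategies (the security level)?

Row minima: Invest → 0, Hold → -6.
The best of these is 0.

0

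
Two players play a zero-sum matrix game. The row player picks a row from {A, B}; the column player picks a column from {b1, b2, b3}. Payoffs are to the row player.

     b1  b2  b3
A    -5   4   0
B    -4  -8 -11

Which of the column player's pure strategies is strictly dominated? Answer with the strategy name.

b2

b3 holds the row player's payoff strictly below b2 in every row: 0 < 4, -11 < -8.
So b2 is strictly dominated for the column player.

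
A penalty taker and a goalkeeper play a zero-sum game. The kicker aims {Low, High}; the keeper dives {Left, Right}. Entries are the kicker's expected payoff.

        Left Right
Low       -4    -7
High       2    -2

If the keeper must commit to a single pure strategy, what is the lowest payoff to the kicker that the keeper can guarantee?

Column maxima: Left → 2, Right → -2.
The smallest of these is -2.

-2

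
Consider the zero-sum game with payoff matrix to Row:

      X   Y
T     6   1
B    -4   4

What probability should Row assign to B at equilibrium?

Row minima: T → 1, B → -4; maximin = 1.
Column maxima: X → 6, Y → 4; minimax = 4.
1 ≠ 4, so there is no saddle point; optimal play is mixed.
Let Row play T with probability p. Expected payoff against X: 6p + (-4)(1−p) = 10p − 4; against Y: 1p + 4(1−p) = −3p + 4.
Setting these equal: 10p − 4 = −3p + 4 ⇒ 13p = 8 ⇒ p = 8/13, and the value is (10)·(8/13) − 4 = 28/13.
For Column: with q = P(X), equating T's and B's payoffs gives 5q + 1 = −8q + 4 ⇒ q = 3/13.

5/13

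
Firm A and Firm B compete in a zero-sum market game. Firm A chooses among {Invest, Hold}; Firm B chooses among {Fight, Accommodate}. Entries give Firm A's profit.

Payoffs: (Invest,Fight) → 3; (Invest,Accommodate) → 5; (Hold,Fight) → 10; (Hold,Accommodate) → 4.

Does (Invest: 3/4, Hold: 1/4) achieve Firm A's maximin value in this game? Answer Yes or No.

Yes

Against Fight this mix gives (3/4)·3 + (1/4)·10 = 19/4.
Against Accommodate this mix gives (3/4)·5 + (1/4)·4 = 19/4.
All of Firm B's active replies (Fight, Accommodate) yield 19/4, and no column does worse for Firm A. The mix makes Firm B indifferent and guarantees 19/4, so it is optimal.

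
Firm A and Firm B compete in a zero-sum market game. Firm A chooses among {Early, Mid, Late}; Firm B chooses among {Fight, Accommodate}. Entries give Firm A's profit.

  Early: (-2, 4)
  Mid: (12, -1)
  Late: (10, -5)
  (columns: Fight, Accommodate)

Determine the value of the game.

Row minima: Early → -2, Mid → -1, Late → -5; maximin = -1.
Column maxima: Fight → 12, Accommodate → 4; minimax = 4.
-1 ≠ 4, so there is no saddle point; optimal play is mixed.
Late is strictly dominated by Mid, so Firm A never plays it.
On the remaining 2×2 (Early, Mid vs Fight, Accommodate):
Let Firm A play Early with probability p. Expected payoff against Fight: (-2)p + 12(1−p) = −14p + 12; against Accommodate: 4p + (-1)(1−p) = 5p − 1.
Setting these equal: −14p + 12 = 5p − 1 ⇒ −19p = -13 ⇒ p = 13/19, and the value is (-14)·(13/19) + 12 = 46/19.
For Firm B: with q = P(Fight), equating Early's and Mid's payoffs gives −6q + 4 = 13q − 1 ⇒ q = 5/19.

46/19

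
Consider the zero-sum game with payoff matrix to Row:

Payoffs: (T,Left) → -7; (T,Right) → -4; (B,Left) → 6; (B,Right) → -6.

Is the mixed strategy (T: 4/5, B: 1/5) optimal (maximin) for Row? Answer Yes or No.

Yes

Against Left this mix gives (4/5)·(-7) + (1/5)·6 = -22/5.
Against Right this mix gives (4/5)·(-4) + (1/5)·(-6) = -22/5.
All of Column's active replies (Left, Right) yield -22/5, and no column does worse for Row. The mix makes Column indifferent and guarantees -22/5, so it is optimal.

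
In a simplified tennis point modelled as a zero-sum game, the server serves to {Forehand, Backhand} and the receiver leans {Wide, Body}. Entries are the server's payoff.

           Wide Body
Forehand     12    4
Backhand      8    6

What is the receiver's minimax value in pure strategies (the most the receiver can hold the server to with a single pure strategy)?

Column maxima: Wide → 12, Body → 6.
The smallest of these is 6.

6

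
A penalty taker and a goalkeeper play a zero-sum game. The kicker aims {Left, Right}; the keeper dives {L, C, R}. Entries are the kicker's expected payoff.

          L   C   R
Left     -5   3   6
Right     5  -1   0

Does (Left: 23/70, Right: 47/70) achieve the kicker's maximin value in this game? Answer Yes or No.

Against L this mix gives (23/70)·(-5) + (47/70)·5 = 12/7.
Against C this mix gives (23/70)·3 + (47/70)·(-1) = 11/35.
Against R this mix gives (23/70)·6 + (47/70)·0 = 69/35.
The keeper will play C, holding the kicker to 11/35. Shifting weight toward the row that does better against C would raise this floor (the equalizing mix achieves 5/7 against both C and L), so the proposed strategy is not optimal.

No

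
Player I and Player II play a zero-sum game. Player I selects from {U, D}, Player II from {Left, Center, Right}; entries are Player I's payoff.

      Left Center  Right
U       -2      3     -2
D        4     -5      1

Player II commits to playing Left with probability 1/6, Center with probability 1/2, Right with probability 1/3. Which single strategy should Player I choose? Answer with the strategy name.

U

Expected payoff of U: (1/6)·(-2) + (1/2)·3 + (1/3)·(-2) = 1/2.
Expected payoff of D: (1/6)·4 + (1/2)·(-5) + (1/3)·1 = -3/2.
The largest is 1/2, so Player I's best response is U.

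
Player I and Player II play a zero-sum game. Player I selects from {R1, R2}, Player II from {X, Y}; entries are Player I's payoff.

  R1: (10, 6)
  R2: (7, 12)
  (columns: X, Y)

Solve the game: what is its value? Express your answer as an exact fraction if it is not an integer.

Row minima: R1 → 6, R2 → 7; maximin = 7.
Column maxima: X → 10, Y → 12; minimax = 10.
7 ≠ 10, so there is no saddle point; optimal play is mixed.
Let Player I play R1 with probability p. Expected payoff against X: 10p + 7(1−p) = 3p + 7; against Y: 6p + 12(1−p) = −6p + 12.
Setting these equal: 3p + 7 = −6p + 12 ⇒ 9p = 5 ⇒ p = 5/9, and the value is (3)·(5/9) + 7 = 26/3.
For Player II: with q = P(X), equating R1's and R2's payoffs gives 4q + 6 = −5q + 12 ⇒ q = 2/3.

26/3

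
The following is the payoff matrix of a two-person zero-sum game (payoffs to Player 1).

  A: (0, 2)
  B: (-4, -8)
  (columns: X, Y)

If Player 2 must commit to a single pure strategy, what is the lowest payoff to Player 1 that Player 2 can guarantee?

Column maxima: X → 0, Y → 2.
The smallest of these is 0.

0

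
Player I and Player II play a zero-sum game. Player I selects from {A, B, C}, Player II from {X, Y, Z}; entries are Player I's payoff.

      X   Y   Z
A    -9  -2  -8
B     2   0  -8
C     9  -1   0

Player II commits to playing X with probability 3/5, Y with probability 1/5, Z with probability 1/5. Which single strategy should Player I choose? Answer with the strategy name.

Expected payoff of A: (3/5)·(-9) + (1/5)·(-2) + (1/5)·(-8) = -37/5.
Expected payoff of B: (3/5)·2 + (1/5)·0 + (1/5)·(-8) = -2/5.
Expected payoff of C: (3/5)·9 + (1/5)·(-1) + (1/5)·0 = 26/5.
The largest is 26/5, so Player I's best response is C.

C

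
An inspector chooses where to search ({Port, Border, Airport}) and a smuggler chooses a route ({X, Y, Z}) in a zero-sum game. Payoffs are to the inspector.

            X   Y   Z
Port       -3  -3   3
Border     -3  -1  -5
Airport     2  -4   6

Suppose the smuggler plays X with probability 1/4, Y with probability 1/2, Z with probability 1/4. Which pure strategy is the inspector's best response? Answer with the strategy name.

Expected payoff of Port: (1/4)·(-3) + (1/2)·(-3) + (1/4)·3 = -3/2.
Expected payoff of Border: (1/4)·(-3) + (1/2)·(-1) + (1/4)·(-5) = -5/2.
Expected payoff of Airport: (1/4)·2 + (1/2)·(-4) + (1/4)·6 = 0.
The largest is 0, so the inspector's best response is Airport.

Airport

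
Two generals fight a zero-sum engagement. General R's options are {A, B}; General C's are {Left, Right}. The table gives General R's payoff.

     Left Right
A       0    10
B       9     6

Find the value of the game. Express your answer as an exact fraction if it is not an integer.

90/13

Row minima: A → 0, B → 6; maximin = 6.
Column maxima: Left → 9, Right → 10; minimax = 9.
6 ≠ 9, so there is no saddle point; optimal play is mixed.
Let General R play A with probability p. Expected payoff against Left: 0p + 9(1−p) = −9p + 9; against Right: 10p + 6(1−p) = 4p + 6.
Setting these equal: −9p + 9 = 4p + 6 ⇒ −13p = -3 ⇒ p = 3/13, and the value is (-9)·(3/13) + 9 = 90/13.
For General C: with q = P(Left), equating A's and B's payoffs gives −10q + 10 = 3q + 6 ⇒ q = 4/13.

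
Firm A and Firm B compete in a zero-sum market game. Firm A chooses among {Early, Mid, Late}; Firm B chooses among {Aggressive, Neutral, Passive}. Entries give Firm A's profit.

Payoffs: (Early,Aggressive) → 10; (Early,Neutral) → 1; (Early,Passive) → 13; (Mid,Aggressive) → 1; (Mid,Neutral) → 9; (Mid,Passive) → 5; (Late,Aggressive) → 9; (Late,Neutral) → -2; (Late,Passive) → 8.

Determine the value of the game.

89/17

Row minima: Early → 1, Mid → 1, Late → -2; maximin = 1.
Column maxima: Aggressive → 10, Neutral → 9, Passive → 13; minimax = 9.
1 ≠ 9, so there is no saddle point; optimal play is mixed.
Late is strictly dominated by Early, so Firm A never plays it.
With Late eliminated, Passive is strictly dominated by Aggressive (it gives Firm A strictly more in every remaining row), so Firm B never plays it.
On the remaining 2×2 (Early, Mid vs Aggressive, Neutral):
Let Firm A play Early with probability p. Expected payoff against Aggressive: 10p + 1(1−p) = 9p + 1; against Neutral: 1p + 9(1−p) = −8p + 9.
Setting these equal: 9p + 1 = −8p + 9 ⇒ 17p = 8 ⇒ p = 8/17, and the value is (9)·(8/17) + 1 = 89/17.
For Firm B: with q = P(Aggressive), equating Early's and Mid's payoffs gives 9q + 1 = −8q + 9 ⇒ q = 8/17.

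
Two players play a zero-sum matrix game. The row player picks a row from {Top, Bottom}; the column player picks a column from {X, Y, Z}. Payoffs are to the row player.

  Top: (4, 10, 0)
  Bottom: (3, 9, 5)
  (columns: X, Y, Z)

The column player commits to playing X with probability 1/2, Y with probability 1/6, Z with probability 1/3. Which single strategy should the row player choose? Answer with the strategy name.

Bottom

Expected payoff of Top: (1/2)·4 + (1/6)·10 + (1/3)·0 = 11/3.
Expected payoff of Bottom: (1/2)·3 + (1/6)·9 + (1/3)·5 = 14/3.
The largest is 14/3, so the row player's best response is Bottom.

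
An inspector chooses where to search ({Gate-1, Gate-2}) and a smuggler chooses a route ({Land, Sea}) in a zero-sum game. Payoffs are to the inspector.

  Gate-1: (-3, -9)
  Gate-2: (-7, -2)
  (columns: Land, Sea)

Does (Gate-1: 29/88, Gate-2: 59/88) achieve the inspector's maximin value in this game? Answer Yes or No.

No

Against Land this mix gives (29/88)·(-3) + (59/88)·(-7) = -125/22.
Against Sea this mix gives (29/88)·(-9) + (59/88)·(-2) = -379/88.
The smuggler will play Land, holding the inspector to -125/22. Shifting weight toward the row that does better against Land would raise this floor (the equalizing mix achieves -57/11 against both Land and Sea), so the proposed strategy is not optimal.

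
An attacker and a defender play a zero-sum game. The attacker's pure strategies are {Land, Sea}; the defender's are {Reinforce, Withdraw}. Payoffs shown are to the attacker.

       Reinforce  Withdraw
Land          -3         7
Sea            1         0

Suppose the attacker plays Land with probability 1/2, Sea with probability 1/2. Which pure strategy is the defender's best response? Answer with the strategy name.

Reinforce

If the defender plays Reinforce, the attacker's expected payoff is (1/2)·(-3) + (1/2)·1 = -1.
If the defender plays Withdraw, the attacker's expected payoff is (1/2)·7 + (1/2)·0 = 7/2.
The defender minimizes the attacker's payoff; the smallest is -1, so the best response is Reinforce.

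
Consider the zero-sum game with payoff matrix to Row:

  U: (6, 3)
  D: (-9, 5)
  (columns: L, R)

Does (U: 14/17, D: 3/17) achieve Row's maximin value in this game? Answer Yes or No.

Yes

Against L this mix gives (14/17)·6 + (3/17)·(-9) = 57/17.
Against R this mix gives (14/17)·3 + (3/17)·5 = 57/17.
All of Column's active replies (L, R) yield 57/17, and no column does worse for Row. The mix makes Column indifferent and guarantees 57/17, so it is optimal.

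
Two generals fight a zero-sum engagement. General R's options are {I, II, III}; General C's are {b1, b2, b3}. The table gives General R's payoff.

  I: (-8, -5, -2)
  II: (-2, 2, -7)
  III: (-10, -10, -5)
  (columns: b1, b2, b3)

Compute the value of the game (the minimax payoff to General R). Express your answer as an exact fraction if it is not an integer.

Row minima: I → -8, II → -7, III → -10; maximin = -7.
Column maxima: b1 → -2, b2 → 2, b3 → -2; minimax = -2.
-7 ≠ -2, so there is no saddle point; optimal play is mixed.
III is strictly dominated by I, so General R never plays it.
With III eliminated, b2 is strictly dominated by b1 (it gives General R strictly more in every remaining row), so General C never plays it.
On the remaining 2×2 (I, II vs b1, b3):
Let General R play I with probability p. Expected payoff against b1: (-8)p + (-2)(1−p) = −6p − 2; against b3: (-2)p + (-7)(1−p) = 5p − 7.
Setting these equal: −6p − 2 = 5p − 7 ⇒ −11p = -5 ⇒ p = 5/11, and the value is (-6)·(5/11) − 2 = -52/11.
For General C: with q = P(b1), equating I's and II's payoffs gives −6q − 2 = 5q − 7 ⇒ q = 5/11.

-52/11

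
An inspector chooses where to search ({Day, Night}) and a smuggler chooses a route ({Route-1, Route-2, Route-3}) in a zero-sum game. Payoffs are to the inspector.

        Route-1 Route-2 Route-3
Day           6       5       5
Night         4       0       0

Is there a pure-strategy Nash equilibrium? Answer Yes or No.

Yes

Row minima: Day → 5, Night → 0; maximin = 5.
Column maxima: Route-1 → 6, Route-2 → 5, Route-3 → 5; minimax = 5.
maximin = minimax = 5, so a saddle point exists.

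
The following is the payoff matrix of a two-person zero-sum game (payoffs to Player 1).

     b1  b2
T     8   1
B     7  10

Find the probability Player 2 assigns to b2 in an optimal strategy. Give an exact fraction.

1/10

Row minima: T → 1, B → 7; maximin = 7.
Column maxima: b1 → 8, b2 → 10; minimax = 8.
7 ≠ 8, so there is no saddle point; optimal play is mixed.
Let Player 1 play T with probability p. Expected payoff against b1: 8p + 7(1−p) = p + 7; against b2: 1p + 10(1−p) = −9p + 10.
Setting these equal: p + 7 = −9p + 10 ⇒ 10p = 3 ⇒ p = 3/10, and the value is (1)·(3/10) + 7 = 73/10.
For Player 2: with q = P(b1), equating T's and B's payoffs gives 7q + 1 = −3q + 10 ⇒ q = 9/10.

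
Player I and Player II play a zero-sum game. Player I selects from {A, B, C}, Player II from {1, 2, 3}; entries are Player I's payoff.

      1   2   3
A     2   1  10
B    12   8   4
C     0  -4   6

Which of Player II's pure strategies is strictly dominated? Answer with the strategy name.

1

2 holds Player I's payoff strictly below 1 in every row: 1 < 2, 8 < 12, -4 < 0.
So 1 is strictly dominated for Player II.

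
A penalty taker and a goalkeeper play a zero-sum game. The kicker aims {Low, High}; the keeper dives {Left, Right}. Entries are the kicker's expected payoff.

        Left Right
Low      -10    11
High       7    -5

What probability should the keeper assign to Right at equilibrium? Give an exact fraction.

Row minima: Low → -10, High → -5; maximin = -5.
Column maxima: Left → 7, Right → 11; minimax = 7.
-5 ≠ 7, so there is no saddle point; optimal play is mixed.
Let the kicker play Low with probability p. Expected payoff against Left: (-10)p + 7(1−p) = −17p + 7; against Right: 11p + (-5)(1−p) = 16p − 5.
Setting these equal: −17p + 7 = 16p − 5 ⇒ −33p = -12 ⇒ p = 4/11, and the value is (-17)·(4/11) + 7 = 9/11.
For the keeper: with q = P(Left), equating Low's and High's payoffs gives −21q + 11 = 12q − 5 ⇒ q = 16/33.

17/33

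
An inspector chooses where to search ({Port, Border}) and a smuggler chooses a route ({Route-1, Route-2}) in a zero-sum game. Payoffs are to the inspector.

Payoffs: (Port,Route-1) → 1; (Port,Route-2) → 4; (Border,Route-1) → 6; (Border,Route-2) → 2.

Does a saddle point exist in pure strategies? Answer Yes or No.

No

Row minima: Port → 1, Border → 2; maximin = 2.
Column maxima: Route-1 → 6, Route-2 → 4; minimax = 4.
2 ≠ 4, so no pure-strategy equilibrium exists.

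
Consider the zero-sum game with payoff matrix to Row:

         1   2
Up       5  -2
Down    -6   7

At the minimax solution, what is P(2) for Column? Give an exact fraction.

Row minima: Up → -2, Down → -6; maximin = -2.
Column maxima: 1 → 5, 2 → 7; minimax = 5.
-2 ≠ 5, so there is no saddle point; optimal play is mixed.
Let Row play Up with probability p. Expected payoff against 1: 5p + (-6)(1−p) = 11p − 6; against 2: (-2)p + 7(1−p) = −9p + 7.
Setting these equal: 11p − 6 = −9p + 7 ⇒ 20p = 13 ⇒ p = 13/20, and the value is (11)·(13/20) − 6 = 23/20.
For Column: with q = P(1), equating Up's and Down's payoffs gives 7q − 2 = −13q + 7 ⇒ q = 9/20.

11/20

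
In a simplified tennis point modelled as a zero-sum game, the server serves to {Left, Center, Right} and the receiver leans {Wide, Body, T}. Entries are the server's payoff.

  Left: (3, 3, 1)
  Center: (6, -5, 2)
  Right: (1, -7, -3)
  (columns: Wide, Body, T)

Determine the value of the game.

11/9

Row minima: Left → 1, Center → -5, Right → -7; maximin = 1.
Column maxima: Wide → 6, Body → 3, T → 2; minimax = 2.
1 ≠ 2, so there is no saddle point; optimal play is mixed.
Right is strictly dominated by Left, so the server never plays it.
Wide is strictly dominated by T (it gives the server strictly more in every row), so the receiver never plays it.
On the remaining 2×2 (Left, Center vs Body, T):
Let the server play Left with probability p. Expected payoff against Body: 3p + (-5)(1−p) = 8p − 5; against T: 1p + 2(1−p) = −p + 2.
Setting these equal: 8p − 5 = −p + 2 ⇒ 9p = 7 ⇒ p = 7/9, and the value is (8)·(7/9) − 5 = 11/9.
For the receiver: with q = P(Body), equating Left's and Center's payoffs gives 2q + 1 = −7q + 2 ⇒ q = 1/9.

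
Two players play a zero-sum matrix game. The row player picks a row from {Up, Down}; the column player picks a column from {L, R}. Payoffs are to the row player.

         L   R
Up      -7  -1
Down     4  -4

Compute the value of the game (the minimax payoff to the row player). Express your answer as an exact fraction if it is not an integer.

-16/7

Row minima: Up → -7, Down → -4; maximin = -4.
Column maxima: L → 4, R → -1; minimax = -1.
-4 ≠ -1, so there is no saddle point; optimal play is mixed.
Let the row player play Up with probability p. Expected payoff against L: (-7)p + 4(1−p) = −11p + 4; against R: (-1)p + (-4)(1−p) = 3p − 4.
Setting these equal: −11p + 4 = 3p − 4 ⇒ −14p = -8 ⇒ p = 4/7, and the value is (-11)·(4/7) + 4 = -16/7.
For the column player: with q = P(L), equating Up's and Down's payoffs gives −6q − 1 = 8q − 4 ⇒ q = 3/14.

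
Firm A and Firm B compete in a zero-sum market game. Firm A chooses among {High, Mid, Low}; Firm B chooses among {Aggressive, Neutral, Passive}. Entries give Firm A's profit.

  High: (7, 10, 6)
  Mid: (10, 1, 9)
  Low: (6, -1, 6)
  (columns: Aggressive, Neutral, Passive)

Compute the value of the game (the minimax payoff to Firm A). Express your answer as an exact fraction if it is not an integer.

Row minima: High → 6, Mid → 1, Low → -1; maximin = 6.
Column maxima: Aggressive → 10, Neutral → 10, Passive → 9; minimax = 9.
6 ≠ 9, so there is no saddle point; optimal play is mixed.
Low is strictly dominated by Mid, so Firm A never plays it.
With Low eliminated, Aggressive is strictly dominated by Passive (it gives Firm A strictly more in every remaining row), so Firm B never plays it.
On the remaining 2×2 (High, Mid vs Neutral, Passive):
Let Firm A play High with probability p. Expected payoff against Neutral: 10p + 1(1−p) = 9p + 1; against Passive: 6p + 9(1−p) = −3p + 9.
Setting these equal: 9p + 1 = −3p + 9 ⇒ 12p = 8 ⇒ p = 2/3, and the value is (9)·(2/3) + 1 = 7.
For Firm B: with q = P(Neutral), equating High's and Mid's payoffs gives 4q + 6 = −8q + 9 ⇒ q = 1/4.

7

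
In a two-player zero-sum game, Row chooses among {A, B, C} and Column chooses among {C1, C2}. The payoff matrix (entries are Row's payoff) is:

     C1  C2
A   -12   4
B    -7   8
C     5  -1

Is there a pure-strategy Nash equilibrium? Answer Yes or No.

No

Row minima: A → -12, B → -7, C → -1; maximin = -1.
Column maxima: C1 → 5, C2 → 8; minimax = 5.
-1 ≠ 5, so no pure-strategy equilibrium exists.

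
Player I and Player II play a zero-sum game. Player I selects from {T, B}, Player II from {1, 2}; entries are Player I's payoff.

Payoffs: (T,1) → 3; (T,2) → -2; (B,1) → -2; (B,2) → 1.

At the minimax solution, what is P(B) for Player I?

Row minima: T → -2, B → -2; maximin = -2.
Column maxima: 1 → 3, 2 → 1; minimax = 1.
-2 ≠ 1, so there is no saddle point; optimal play is mixed.
Let Player I play T with probability p. Expected payoff against 1: 3p + (-2)(1−p) = 5p − 2; against 2: (-2)p + 1(1−p) = −3p + 1.
Setting these equal: 5p − 2 = −3p + 1 ⇒ 8p = 3 ⇒ p = 3/8, and the value is (5)·(3/8) − 2 = -1/8.
For Player II: with q = P(1), equating T's and B's payoffs gives 5q − 2 = −3q + 1 ⇒ q = 3/8.

5/8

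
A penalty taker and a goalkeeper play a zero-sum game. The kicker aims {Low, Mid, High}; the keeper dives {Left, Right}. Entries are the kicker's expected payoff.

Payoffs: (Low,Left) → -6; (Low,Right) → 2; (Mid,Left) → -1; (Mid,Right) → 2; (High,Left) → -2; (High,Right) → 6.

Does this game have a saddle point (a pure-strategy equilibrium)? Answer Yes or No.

Yes

Row minima: Low → -6, Mid → -1, High → -2; maximin = -1.
Column maxima: Left → -1, Right → 6; minimax = -1.
maximin = minimax = -1, so a saddle point exists.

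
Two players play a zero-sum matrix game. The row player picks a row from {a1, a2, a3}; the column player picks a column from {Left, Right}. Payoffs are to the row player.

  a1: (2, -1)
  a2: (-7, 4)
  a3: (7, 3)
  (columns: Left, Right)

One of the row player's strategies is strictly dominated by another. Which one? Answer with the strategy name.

a1

a3 gives a strictly higher payoff than a1 against every column: 7 > 2, 3 > -1.
So a1 is strictly dominated and the row player never plays it.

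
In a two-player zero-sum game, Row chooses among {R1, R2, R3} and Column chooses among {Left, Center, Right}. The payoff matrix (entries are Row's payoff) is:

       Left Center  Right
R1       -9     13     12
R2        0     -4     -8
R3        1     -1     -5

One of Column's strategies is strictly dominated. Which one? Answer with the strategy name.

Center

Right holds Row's payoff strictly below Center in every row: 12 < 13, -8 < -4, -5 < -1.
So Center is strictly dominated for Column.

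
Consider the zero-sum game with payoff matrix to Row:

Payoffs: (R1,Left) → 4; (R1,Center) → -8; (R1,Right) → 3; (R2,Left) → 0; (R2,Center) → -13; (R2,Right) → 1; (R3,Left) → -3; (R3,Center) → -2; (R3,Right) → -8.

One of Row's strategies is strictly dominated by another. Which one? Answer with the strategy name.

R2

R1 gives a strictly higher payoff than R2 against every column: 4 > 0, -8 > -13, 3 > 1.
So R2 is strictly dominated and Row never plays it.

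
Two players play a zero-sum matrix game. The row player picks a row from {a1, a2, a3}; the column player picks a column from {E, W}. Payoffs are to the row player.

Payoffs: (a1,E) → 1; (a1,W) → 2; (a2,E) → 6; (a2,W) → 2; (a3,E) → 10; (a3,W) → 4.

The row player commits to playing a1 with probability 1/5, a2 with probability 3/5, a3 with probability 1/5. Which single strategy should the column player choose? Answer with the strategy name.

If the column player plays E, the row player's expected payoff is (1/5)·1 + (3/5)·6 + (1/5)·10 = 29/5.
If the column player plays W, the row player's expected payoff is (1/5)·2 + (3/5)·2 + (1/5)·4 = 12/5.
The column player minimizes the row player's payoff; the smallest is 12/5, so the best response is W.

W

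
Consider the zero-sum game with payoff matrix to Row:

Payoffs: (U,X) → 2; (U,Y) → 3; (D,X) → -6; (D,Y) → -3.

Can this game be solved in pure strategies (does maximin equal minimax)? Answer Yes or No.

Yes

Row minima: U → 2, D → -6; maximin = 2.
Column maxima: X → 2, Y → 3; minimax = 2.
maximin = minimax = 2, so a saddle point exists.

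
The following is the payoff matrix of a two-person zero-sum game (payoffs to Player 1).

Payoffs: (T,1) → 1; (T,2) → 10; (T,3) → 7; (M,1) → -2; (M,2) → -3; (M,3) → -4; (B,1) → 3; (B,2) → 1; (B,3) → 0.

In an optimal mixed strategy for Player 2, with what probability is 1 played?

7/9

Row minima: T → 1, M → -4, B → 0; maximin = 1.
Column maxima: 1 → 3, 2 → 10, 3 → 7; minimax = 3.
1 ≠ 3, so there is no saddle point; optimal play is mixed.
M is strictly dominated by T, so Player 1 never plays it.
2 is strictly dominated by 3 (it gives Player 1 strictly more in every row), so Player 2 never plays it.
On the remaining 2×2 (T, B vs 1, 3):
Let Player 1 play T with probability p. Expected payoff against 1: 1p + 3(1−p) = −2p + 3; against 3: 7p + 0(1−p) = 7p.
Setting these equal: −2p + 3 = 7p ⇒ −9p = -3 ⇒ p = 1/3, and the value is (-2)·(1/3) + 3 = 7/3.
For Player 2: with q = P(1), equating T's and B's payoffs gives −6q + 7 = 3q ⇒ q = 7/9.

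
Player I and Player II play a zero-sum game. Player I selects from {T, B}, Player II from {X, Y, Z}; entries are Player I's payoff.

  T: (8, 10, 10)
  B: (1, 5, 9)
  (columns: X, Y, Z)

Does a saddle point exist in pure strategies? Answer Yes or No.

Yes

Row minima: T → 8, B → 1; maximin = 8.
Column maxima: X → 8, Y → 10, Z → 10; minimax = 8.
maximin = minimax = 8, so a saddle point exists.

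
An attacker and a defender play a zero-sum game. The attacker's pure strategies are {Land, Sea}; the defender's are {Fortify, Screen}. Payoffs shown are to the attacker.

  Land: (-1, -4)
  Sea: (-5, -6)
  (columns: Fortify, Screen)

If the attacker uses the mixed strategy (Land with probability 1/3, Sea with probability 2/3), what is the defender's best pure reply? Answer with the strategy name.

Screen

If the defender plays Fortify, the attacker's expected payoff is (1/3)·(-1) + (2/3)·(-5) = -11/3.
If the defender plays Screen, the attacker's expected payoff is (1/3)·(-4) + (2/3)·(-6) = -16/3.
The defender minimizes the attacker's payoff; the smallest is -16/3, so the best response is Screen.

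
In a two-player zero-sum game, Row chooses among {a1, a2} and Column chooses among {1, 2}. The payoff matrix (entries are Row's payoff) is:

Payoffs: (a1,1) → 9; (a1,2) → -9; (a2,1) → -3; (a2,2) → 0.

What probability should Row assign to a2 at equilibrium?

Row minima: a1 → -9, a2 → -3; maximin = -3.
Column maxima: 1 → 9, 2 → 0; minimax = 0.
-3 ≠ 0, so there is no saddle point; optimal play is mixed.
Let Row play a1 with probability p. Expected payoff against 1: 9p + (-3)(1−p) = 12p − 3; against 2: (-9)p + 0(1−p) = −9p.
Setting these equal: 12p − 3 = −9p ⇒ 21p = 3 ⇒ p = 1/7, and the value is (12)·(1/7) − 3 = -9/7.
For Column: with q = P(1), equating a1's and a2's payoffs gives 18q − 9 = −3q ⇒ q = 3/7.

6/7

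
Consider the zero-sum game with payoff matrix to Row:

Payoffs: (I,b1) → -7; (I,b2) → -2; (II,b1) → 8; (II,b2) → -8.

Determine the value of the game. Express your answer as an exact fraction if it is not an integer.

Row minima: I → -7, II → -8; maximin = -7.
Column maxima: b1 → 8, b2 → -2; minimax = -2.
-7 ≠ -2, so there is no saddle point; optimal play is mixed.
Let Row play I with probability p. Expected payoff against b1: (-7)p + 8(1−p) = −15p + 8; against b2: (-2)p + (-8)(1−p) = 6p − 8.
Setting these equal: −15p + 8 = 6p − 8 ⇒ −21p = -16 ⇒ p = 16/21, and the value is (-15)·(16/21) + 8 = -24/7.
For Column: with q = P(b1), equating I's and II's payoffs gives −5q − 2 = 16q − 8 ⇒ q = 2/7.

-24/7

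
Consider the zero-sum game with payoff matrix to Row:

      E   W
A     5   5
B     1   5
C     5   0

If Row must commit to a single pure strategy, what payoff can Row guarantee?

5

Row minima: A → 5, B → 1, C → 0.
The best of these is 5.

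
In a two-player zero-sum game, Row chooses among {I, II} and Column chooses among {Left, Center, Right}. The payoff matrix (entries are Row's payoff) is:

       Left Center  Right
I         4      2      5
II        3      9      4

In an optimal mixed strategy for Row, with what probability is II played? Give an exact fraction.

1/4

Row minima: I → 2, II → 3; maximin = 3.
Column maxima: Left → 4, Center → 9, Right → 5; minimax = 4.
3 ≠ 4, so there is no saddle point; optimal play is mixed.
Right is strictly dominated by Left (it gives Row strictly more in every row), so Column never plays it.
On the remaining 2×2 (I, II vs Left, Center):
Let Row play I with probability p. Expected payoff against Left: 4p + 3(1−p) = p + 3; against Center: 2p + 9(1−p) = −7p + 9.
Setting these equal: p + 3 = −7p + 9 ⇒ 8p = 6 ⇒ p = 3/4, and the value is (1)·(3/4) + 3 = 15/4.
For Column: with q = P(Left), equating I's and II's payoffs gives 2q + 2 = −6q + 9 ⇒ q = 7/8.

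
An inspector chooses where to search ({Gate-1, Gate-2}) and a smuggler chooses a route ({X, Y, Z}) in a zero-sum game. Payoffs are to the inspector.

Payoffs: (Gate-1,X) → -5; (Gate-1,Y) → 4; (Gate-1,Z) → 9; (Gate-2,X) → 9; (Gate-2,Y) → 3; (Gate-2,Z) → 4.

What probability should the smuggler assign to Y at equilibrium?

Row minima: Gate-1 → -5, Gate-2 → 3; maximin = 3.
Column maxima: X → 9, Y → 4, Z → 9; minimax = 4.
3 ≠ 4, so there is no saddle point; optimal play is mixed.
Z is strictly dominated by Y (it gives the inspector strictly more in every row), so the smuggler never plays it.
On the remaining 2×2 (Gate-1, Gate-2 vs X, Y):
Let the inspector play Gate-1 with probability p. Expected payoff against X: (-5)p + 9(1−p) = −14p + 9; against Y: 4p + 3(1−p) = p + 3.
Setting these equal: −14p + 9 = p + 3 ⇒ −15p = -6 ⇒ p = 2/5, and the value is (-14)·(2/5) + 9 = 17/5.
For the smuggler: with q = P(X), equating Gate-1's and Gate-2's payoffs gives −9q + 4 = 6q + 3 ⇒ q = 1/15.

14/15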